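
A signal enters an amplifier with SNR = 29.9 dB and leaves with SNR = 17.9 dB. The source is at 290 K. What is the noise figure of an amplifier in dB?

NF (dB) = SNR_in(dB) − SNR_out(dB) when the source is at T₀
NF = 29.9 − 17.9 = 12.0 dB

12.0 dB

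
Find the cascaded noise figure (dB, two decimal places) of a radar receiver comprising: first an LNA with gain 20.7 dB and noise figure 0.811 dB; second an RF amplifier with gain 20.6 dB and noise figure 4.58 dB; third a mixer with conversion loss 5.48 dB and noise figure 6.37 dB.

0.87 dB

Convert to linear (a loss of L dB is a gain of −L dB): F_i = 10^(NF_i/10), G_i = 10^(G_i,dB/10)
  Stage 1: F_1 = 10^(0.811/10) = 1.205, G_1 = 10^(20.7/10) = 117.5
  Stage 2: F_2 = 10^(4.58/10) = 2.871, G_2 = 10^(20.6/10) = 114.8
  Stage 3: F_3 = 10^(6.37/10) = 4.335, G_3 = 10^(−5.48/10) = 0.2831
Friis cascade:
  F = 1.205 + (2.871 − 1)/117.5 + (4.335 − 1)/1.349×10⁴ = 1.221
NF = 10 log₁₀(1.221) = 0.87 dB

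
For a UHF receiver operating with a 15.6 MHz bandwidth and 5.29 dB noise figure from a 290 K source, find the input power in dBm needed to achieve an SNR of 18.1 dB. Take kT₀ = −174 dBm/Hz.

Sensitivity = −174 + 10 log₁₀(B) + NF + SNR_min
= −174 + 71.93 + 5.29 + 18.1
= −78.68 dBm → −78.7 dBm

−78.7 dBm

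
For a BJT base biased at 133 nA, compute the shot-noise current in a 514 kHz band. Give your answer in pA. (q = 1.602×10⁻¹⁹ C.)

I_n = √(2qI·B)
2qI·B = 2 × 1.602×10⁻¹⁹ × 1.33×10⁻⁷ × 5.14×10⁵ = 2.19×10⁻²⁰ A²
I_n = √(2.19×10⁻²⁰) = 1.48×10⁻¹⁰ A = 148 pA

148 pA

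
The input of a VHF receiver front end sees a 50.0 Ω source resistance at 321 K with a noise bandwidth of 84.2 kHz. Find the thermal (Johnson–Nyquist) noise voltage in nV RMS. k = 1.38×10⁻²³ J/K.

V_n = √(4kTRB)
4kTRB = 4 × 1.38×10⁻²³ × 321 × 5.00×10¹ × 8.42×10⁴ = 7.46×10⁻¹⁴ V²
V_n = √(7.46×10⁻¹⁴) = 2.73×10⁻⁷ V = 273 nV

273 nV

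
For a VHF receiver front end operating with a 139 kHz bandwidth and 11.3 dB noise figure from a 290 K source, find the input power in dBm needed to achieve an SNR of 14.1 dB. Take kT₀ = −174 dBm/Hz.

−97.2 dBm

Sensitivity = −174 + 10 log₁₀(B) + NF + SNR_min
= −174 + 51.43 + 11.3 + 14.1
= −97.17 dBm → −97.2 dBm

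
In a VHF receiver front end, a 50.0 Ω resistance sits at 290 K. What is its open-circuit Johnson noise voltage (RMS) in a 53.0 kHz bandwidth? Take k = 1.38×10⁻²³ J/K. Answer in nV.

V_n = √(4kTRB)
4kTRB = 4 × 1.38×10⁻²³ × 290 × 5.00×10¹ × 5.30×10⁴ = 4.24×10⁻¹⁴ V²
V_n = √(4.24×10⁻¹⁴) = 2.06×10⁻⁷ V = 206 nV

206 nV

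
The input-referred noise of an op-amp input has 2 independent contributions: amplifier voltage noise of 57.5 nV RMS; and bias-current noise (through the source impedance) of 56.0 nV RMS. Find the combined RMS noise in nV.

80.3 nV

Uncorrelated sources add in power (mean-square): V_tot = √(ΣV_i²)
V_tot = √[(5.75×10⁻⁸)² + (5.60×10⁻⁸)²] = 8.03×10⁻⁸ V = 80.3 nV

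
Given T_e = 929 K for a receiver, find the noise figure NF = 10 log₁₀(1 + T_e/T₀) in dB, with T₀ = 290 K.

6.24 dB

F = 1 + T_e/T₀ = 1 + 929/290 = 4.20345
NF = 10 log₁₀(4.20345) = 6.24 dB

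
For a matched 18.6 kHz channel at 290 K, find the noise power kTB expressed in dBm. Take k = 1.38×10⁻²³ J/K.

P_n = kTB = 1.38×10⁻²³ × 290 × 1.86×10⁴ = 7.44×10⁻¹⁷ W
In dBm: 10 log₁₀(7.44×10⁻¹⁷ / 10⁻³) = −131.3 dBm

−131.3 dBm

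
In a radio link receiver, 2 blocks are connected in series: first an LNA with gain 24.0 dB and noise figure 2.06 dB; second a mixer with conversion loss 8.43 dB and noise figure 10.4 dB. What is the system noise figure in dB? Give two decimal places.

2.17 dB

Convert to linear (a loss of L dB is a gain of −L dB): F_i = 10^(NF_i/10), G_i = 10^(G_i,dB/10)
  Stage 1: F_1 = 10^(2.06/10) = 1.607, G_1 = 10^(24.0/10) = 251.2
  Stage 2: F_2 = 10^(10.4/10) = 10.96, G_2 = 10^(−8.43/10) = 0.1435
Friis cascade:
  F = 1.607 + (10.96 − 1)/251.2 = 1.647
NF = 10 log₁₀(1.647) = 2.17 dB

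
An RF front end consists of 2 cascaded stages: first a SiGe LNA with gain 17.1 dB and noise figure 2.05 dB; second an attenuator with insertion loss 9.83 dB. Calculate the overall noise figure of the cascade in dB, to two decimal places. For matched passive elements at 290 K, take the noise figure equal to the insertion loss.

Convert to linear (a loss of L dB is a gain of −L dB): F_i = 10^(NF_i/10), G_i = 10^(G_i,dB/10)
  Stage 1: F_1 = 10^(2.05/10) = 1.603, G_1 = 10^(17.1/10) = 51.29
  Stage 2: F_2 = 10^(9.83/10) = 9.616, G_2 = 10^(−9.83/10) = 0.1040
Friis cascade:
  F = 1.603 + (9.616 − 1)/51.29 = 1.771
NF = 10 log₁₀(1.771) = 2.48 dB

2.48 dB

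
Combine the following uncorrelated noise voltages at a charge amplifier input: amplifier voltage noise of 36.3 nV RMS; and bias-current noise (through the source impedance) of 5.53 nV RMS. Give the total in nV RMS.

36.7 nV

Uncorrelated sources add in power (mean-square): V_tot = √(ΣV_i²)
V_tot = √[(3.63×10⁻⁸)² + (5.53×10⁻⁹)²] = 3.67×10⁻⁸ V = 36.7 nV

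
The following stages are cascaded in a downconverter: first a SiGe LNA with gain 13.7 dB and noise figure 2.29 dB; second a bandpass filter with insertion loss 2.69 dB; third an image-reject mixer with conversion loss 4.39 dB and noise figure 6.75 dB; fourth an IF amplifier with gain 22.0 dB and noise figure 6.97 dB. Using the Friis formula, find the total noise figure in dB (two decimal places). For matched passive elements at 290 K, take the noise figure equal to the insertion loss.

Convert to linear (a loss of L dB is a gain of −L dB): F_i = 10^(NF_i/10), G_i = 10^(G_i,dB/10)
  Stage 1: F_1 = 10^(2.29/10) = 1.694, G_1 = 10^(13.7/10) = 23.44
  Stage 2: F_2 = 10^(2.69/10) = 1.858, G_2 = 10^(−2.69/10) = 0.5383
  Stage 3: F_3 = 10^(6.75/10) = 4.732, G_3 = 10^(−4.39/10) = 0.3639
  Stage 4: F_4 = 10^(6.97/10) = 4.977, G_4 = 10^(22.0/10) = 158.5
Friis cascade:
  F = 1.694 + (1.858 − 1)/23.44 + (4.732 − 1)/12.62 + (4.977 − 1)/4.592 = 2.893
NF = 10 log₁₀(2.893) = 4.61 dB

4.61 dB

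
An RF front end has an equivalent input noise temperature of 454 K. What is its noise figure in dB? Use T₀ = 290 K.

F = 1 + T_e/T₀ = 1 + 454/290 = 2.56552
NF = 10 log₁₀(2.56552) = 4.09 dB

4.09 dB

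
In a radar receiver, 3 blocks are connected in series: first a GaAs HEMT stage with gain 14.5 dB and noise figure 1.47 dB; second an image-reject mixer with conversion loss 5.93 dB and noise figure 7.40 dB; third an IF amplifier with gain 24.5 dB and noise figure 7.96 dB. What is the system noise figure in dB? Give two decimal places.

3.60 dB

Convert to linear (a loss of L dB is a gain of −L dB): F_i = 10^(NF_i/10), G_i = 10^(G_i,dB/10)
  Stage 1: F_1 = 10^(1.47/10) = 1.403, G_1 = 10^(14.5/10) = 28.18
  Stage 2: F_2 = 10^(7.40/10) = 5.495, G_2 = 10^(−5.93/10) = 0.2553
  Stage 3: F_3 = 10^(7.96/10) = 6.252, G_3 = 10^(24.5/10) = 281.8
Friis cascade:
  F = 1.403 + (5.495 − 1)/28.18 + (6.252 − 1)/7.194 = 2.292
NF = 10 log₁₀(2.292) = 3.60 dB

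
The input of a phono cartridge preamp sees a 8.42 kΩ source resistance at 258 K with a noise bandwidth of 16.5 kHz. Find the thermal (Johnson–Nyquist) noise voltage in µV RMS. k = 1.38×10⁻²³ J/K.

1.41 µV

V_n = √(4kTRB)
4kTRB = 4 × 1.38×10⁻²³ × 258 × 8.42×10³ × 1.65×10⁴ = 1.98×10⁻¹² V²
V_n = √(1.98×10⁻¹²) = 1.41×10⁻⁶ V = 1.41 µV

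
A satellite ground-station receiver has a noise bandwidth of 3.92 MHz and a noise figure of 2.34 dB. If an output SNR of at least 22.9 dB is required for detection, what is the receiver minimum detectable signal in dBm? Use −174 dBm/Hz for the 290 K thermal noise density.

Sensitivity = −174 + 10 log₁₀(B) + NF + SNR_min
= −174 + 65.93 + 2.34 + 22.9
= −82.83 dBm → −82.8 dBm

−82.8 dBm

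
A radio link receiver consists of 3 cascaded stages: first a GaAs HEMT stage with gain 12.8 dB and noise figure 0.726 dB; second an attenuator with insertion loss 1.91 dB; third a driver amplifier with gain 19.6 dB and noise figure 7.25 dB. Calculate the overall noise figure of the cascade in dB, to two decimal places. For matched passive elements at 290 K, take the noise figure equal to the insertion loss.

1.94 dB

Convert to linear (a loss of L dB is a gain of −L dB): F_i = 10^(NF_i/10), G_i = 10^(G_i,dB/10)
  Stage 1: F_1 = 10^(0.726/10) = 1.182, G_1 = 10^(12.8/10) = 19.05
  Stage 2: F_2 = 10^(1.91/10) = 1.552, G_2 = 10^(−1.91/10) = 0.6442
  Stage 3: F_3 = 10^(7.25/10) = 5.309, G_3 = 10^(19.6/10) = 91.20
Friis cascade:
  F = 1.182 + (1.552 − 1)/19.05 + (5.309 − 1)/12.27 = 1.562
NF = 10 log₁₀(1.562) = 1.94 dB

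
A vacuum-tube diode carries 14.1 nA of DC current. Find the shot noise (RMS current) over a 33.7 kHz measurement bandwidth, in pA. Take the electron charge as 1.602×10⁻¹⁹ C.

12.3 pA

I_n = √(2qI·B)
2qI·B = 2 × 1.602×10⁻¹⁹ × 1.41×10⁻⁸ × 3.37×10⁴ = 1.52×10⁻²² A²
I_n = √(1.52×10⁻²²) = 1.23×10⁻¹¹ A = 12.3 pA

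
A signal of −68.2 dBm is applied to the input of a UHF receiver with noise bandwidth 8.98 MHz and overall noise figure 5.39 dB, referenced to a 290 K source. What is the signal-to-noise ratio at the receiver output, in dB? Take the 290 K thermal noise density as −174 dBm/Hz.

Noise floor: N = −174 + 10 log₁₀(B) + NF
10 log₁₀(8.98×10⁶) = 69.53 dB
N = −174 + 69.53 + 5.39 = −99.08 dBm
SNR = P_sig − N = −68.2 − (−99.08) = 30.88 dB → 30.9 dB

30.9 dB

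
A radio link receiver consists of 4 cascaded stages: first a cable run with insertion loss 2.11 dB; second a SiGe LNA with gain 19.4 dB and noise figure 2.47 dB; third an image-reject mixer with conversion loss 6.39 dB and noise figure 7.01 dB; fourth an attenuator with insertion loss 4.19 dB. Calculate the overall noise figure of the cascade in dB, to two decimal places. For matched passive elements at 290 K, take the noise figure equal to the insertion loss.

Convert to linear (a loss of L dB is a gain of −L dB): F_i = 10^(NF_i/10), G_i = 10^(G_i,dB/10)
  Stage 1: F_1 = 10^(2.11/10) = 1.626, G_1 = 10^(−2.11/10) = 0.6152
  Stage 2: F_2 = 10^(2.47/10) = 1.766, G_2 = 10^(19.4/10) = 87.10
  Stage 3: F_3 = 10^(7.01/10) = 5.023, G_3 = 10^(−6.39/10) = 0.2296
  Stage 4: F_4 = 10^(4.19/10) = 2.624, G_4 = 10^(−4.19/10) = 0.3811
Friis cascade:
  F = 1.626 + (1.766 − 1)/0.6152 + (5.023 − 1)/53.58 + (2.624 − 1)/12.30 = 3.078
NF = 10 log₁₀(3.078) = 4.88 dB

4.88 dB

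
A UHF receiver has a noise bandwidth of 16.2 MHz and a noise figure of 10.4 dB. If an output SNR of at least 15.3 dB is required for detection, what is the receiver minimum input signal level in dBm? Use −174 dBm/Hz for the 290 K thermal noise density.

Sensitivity = −174 + 10 log₁₀(B) + NF + SNR_min
= −174 + 72.1 + 10.4 + 15.3
= −76.2 dBm → −76.2 dBm

−76.2 dBm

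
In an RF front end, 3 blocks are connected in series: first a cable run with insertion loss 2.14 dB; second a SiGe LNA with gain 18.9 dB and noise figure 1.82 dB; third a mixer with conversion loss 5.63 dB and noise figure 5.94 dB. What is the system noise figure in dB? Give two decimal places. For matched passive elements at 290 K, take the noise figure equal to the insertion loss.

4.07 dB

Convert to linear (a loss of L dB is a gain of −L dB): F_i = 10^(NF_i/10), G_i = 10^(G_i,dB/10)
  Stage 1: F_1 = 10^(2.14/10) = 1.637, G_1 = 10^(−2.14/10) = 0.6109
  Stage 2: F_2 = 10^(1.82/10) = 1.521, G_2 = 10^(18.9/10) = 77.62
  Stage 3: F_3 = 10^(5.94/10) = 3.926, G_3 = 10^(−5.63/10) = 0.2735
Friis cascade:
  F = 1.637 + (1.521 − 1)/0.6109 + (3.926 − 1)/47.42 = 2.551
NF = 10 log₁₀(2.551) = 4.07 dB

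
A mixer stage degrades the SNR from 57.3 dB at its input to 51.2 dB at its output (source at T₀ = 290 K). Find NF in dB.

6.1 dB

NF (dB) = SNR_in(dB) − SNR_out(dB) when the source is at T₀
NF = 57.3 − 51.2 = 6.1 dB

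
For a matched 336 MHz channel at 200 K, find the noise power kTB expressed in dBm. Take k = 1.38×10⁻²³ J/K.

−90.3 dBm

P_n = kTB = 1.38×10⁻²³ × 200 × 3.36×10⁸ = 9.27×10⁻¹³ W
In dBm: 10 log₁₀(9.27×10⁻¹³ / 10⁻³) = −90.3 dBm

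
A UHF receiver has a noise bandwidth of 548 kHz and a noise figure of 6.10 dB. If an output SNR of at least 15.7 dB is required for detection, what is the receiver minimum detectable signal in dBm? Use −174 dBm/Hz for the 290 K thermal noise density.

−94.8 dBm

Sensitivity = −174 + 10 log₁₀(B) + NF + SNR_min
= −174 + 57.39 + 6.10 + 15.7
= −94.81 dBm → −94.8 dBm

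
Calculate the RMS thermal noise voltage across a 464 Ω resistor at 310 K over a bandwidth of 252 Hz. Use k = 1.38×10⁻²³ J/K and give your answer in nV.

44.7 nV

V_n = √(4kTRB)
4kTRB = 4 × 1.38×10⁻²³ × 310 × 4.64×10² × 2.52×10² = 2.00×10⁻¹⁵ V²
V_n = √(2.00×10⁻¹⁵) = 4.47×10⁻⁸ V = 44.7 nV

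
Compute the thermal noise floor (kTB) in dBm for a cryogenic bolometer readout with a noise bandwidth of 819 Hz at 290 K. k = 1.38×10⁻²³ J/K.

P_n = kTB = 1.38×10⁻²³ × 290 × 8.19×10² = 3.28×10⁻¹⁸ W
In dBm: 10 log₁₀(3.28×10⁻¹⁸ / 10⁻³) = −144.8 dBm

−144.8 dBm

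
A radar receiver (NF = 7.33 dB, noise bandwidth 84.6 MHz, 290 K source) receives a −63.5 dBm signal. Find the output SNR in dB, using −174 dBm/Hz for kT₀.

23.9 dB

Noise floor: N = −174 + 10 log₁₀(B) + NF
10 log₁₀(8.46×10⁷) = 79.27 dB
N = −174 + 79.27 + 7.33 = −87.40 dBm
SNR = P_sig − N = −63.5 − (−87.40) = 23.90 dB → 23.9 dB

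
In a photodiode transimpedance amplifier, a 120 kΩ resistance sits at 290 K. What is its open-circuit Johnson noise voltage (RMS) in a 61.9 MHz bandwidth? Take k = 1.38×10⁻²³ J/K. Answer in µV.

345 µV

V_n = √(4kTRB)
4kTRB = 4 × 1.38×10⁻²³ × 290 × 1.20×10⁵ × 6.19×10⁷ = 1.19×10⁻⁷ V²
V_n = √(1.19×10⁻⁷) = 3.45×10⁻⁴ V = 345 µV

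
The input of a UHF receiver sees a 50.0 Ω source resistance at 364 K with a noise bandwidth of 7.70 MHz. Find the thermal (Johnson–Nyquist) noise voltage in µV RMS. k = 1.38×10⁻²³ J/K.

2.78 µV

V_n = √(4kTRB)
4kTRB = 4 × 1.38×10⁻²³ × 364 × 5.00×10¹ × 7.70×10⁶ = 7.74×10⁻¹² V²
V_n = √(7.74×10⁻¹²) = 2.78×10⁻⁶ V = 2.78 µV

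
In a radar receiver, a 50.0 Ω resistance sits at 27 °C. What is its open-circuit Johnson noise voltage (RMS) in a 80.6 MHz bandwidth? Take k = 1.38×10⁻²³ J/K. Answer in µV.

8.17 µV

T = 27 °C + 273.15 = 300.15 K
V_n = √(4kTRB)
4kTRB = 4 × 1.38×10⁻²³ × 300.15 × 5.00×10¹ × 8.06×10⁷ = 6.68×10⁻¹¹ V²
V_n = √(6.68×10⁻¹¹) = 8.17×10⁻⁶ V = 8.17 µV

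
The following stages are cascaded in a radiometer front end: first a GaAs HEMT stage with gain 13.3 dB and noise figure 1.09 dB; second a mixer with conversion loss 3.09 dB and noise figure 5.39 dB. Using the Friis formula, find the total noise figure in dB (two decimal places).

1.46 dB

Convert to linear (a loss of L dB is a gain of −L dB): F_i = 10^(NF_i/10), G_i = 10^(G_i,dB/10)
  Stage 1: F_1 = 10^(1.09/10) = 1.285, G_1 = 10^(13.3/10) = 21.38
  Stage 2: F_2 = 10^(5.39/10) = 3.459, G_2 = 10^(−3.09/10) = 0.4909
Friis cascade:
  F = 1.285 + (3.459 − 1)/21.38 = 1.400
NF = 10 log₁₀(1.400) = 1.46 dB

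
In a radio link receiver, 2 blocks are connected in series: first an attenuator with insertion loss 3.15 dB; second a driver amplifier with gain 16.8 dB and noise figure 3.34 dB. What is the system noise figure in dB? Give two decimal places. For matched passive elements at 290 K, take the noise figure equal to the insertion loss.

6.49 dB

Convert to linear (a loss of L dB is a gain of −L dB): F_i = 10^(NF_i/10), G_i = 10^(G_i,dB/10)
  Stage 1: F_1 = 10^(3.15/10) = 2.065, G_1 = 10^(−3.15/10) = 0.4842
  Stage 2: F_2 = 10^(3.34/10) = 2.158, G_2 = 10^(16.8/10) = 47.86
Friis cascade:
  F = 2.065 + (2.158 − 1)/0.4842 = 4.457
NF = 10 log₁₀(4.457) = 6.49 dB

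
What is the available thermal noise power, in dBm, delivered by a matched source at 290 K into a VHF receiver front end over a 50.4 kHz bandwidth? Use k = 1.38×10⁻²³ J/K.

P_n = kTB = 1.38×10⁻²³ × 290 × 5.04×10⁴ = 2.02×10⁻¹⁶ W
In dBm: 10 log₁₀(2.02×10⁻¹⁶ / 10⁻³) = −127.0 dBm

−127.0 dBm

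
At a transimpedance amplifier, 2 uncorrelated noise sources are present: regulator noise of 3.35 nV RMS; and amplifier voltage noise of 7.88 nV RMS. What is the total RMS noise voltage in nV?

Uncorrelated sources add in power (mean-square): V_tot = √(ΣV_i²)
V_tot = √[(3.35×10⁻⁹)² + (7.88×10⁻⁹)²] = 8.56×10⁻⁹ V = 8.56 nV

8.56 nV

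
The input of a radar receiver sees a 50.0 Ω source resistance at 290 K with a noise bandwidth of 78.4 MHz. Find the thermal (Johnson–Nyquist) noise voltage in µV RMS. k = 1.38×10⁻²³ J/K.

V_n = √(4kTRB)
4kTRB = 4 × 1.38×10⁻²³ × 290 × 5.00×10¹ × 7.84×10⁷ = 6.28×10⁻¹¹ V²
V_n = √(6.28×10⁻¹¹) = 7.92×10⁻⁶ V = 7.92 µV

7.92 µV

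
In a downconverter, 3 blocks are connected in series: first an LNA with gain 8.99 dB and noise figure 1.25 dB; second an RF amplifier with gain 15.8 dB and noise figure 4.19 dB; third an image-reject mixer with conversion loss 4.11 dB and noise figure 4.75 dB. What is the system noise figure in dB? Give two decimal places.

1.89 dB

Convert to linear (a loss of L dB is a gain of −L dB): F_i = 10^(NF_i/10), G_i = 10^(G_i,dB/10)
  Stage 1: F_1 = 10^(1.25/10) = 1.334, G_1 = 10^(8.99/10) = 7.925
  Stage 2: F_2 = 10^(4.19/10) = 2.624, G_2 = 10^(15.8/10) = 38.02
  Stage 3: F_3 = 10^(4.75/10) = 2.985, G_3 = 10^(−4.11/10) = 0.3882
Friis cascade:
  F = 1.334 + (2.624 − 1)/7.925 + (2.985 − 1)/301.3 = 1.545
NF = 10 log₁₀(1.545) = 1.89 dB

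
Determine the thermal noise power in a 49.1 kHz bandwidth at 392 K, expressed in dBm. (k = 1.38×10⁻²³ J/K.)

P_n = kTB = 1.38×10⁻²³ × 392 × 4.91×10⁴ = 2.66×10⁻¹⁶ W
In dBm: 10 log₁₀(2.66×10⁻¹⁶ / 10⁻³) = −125.8 dBm

−125.8 dBm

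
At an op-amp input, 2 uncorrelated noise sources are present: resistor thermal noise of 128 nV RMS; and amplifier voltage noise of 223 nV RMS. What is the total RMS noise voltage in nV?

257 nV

Uncorrelated sources add in power (mean-square): V_tot = √(ΣV_i²)
V_tot = √[(1.28×10⁻⁷)² + (2.23×10⁻⁷)²] = 2.57×10⁻⁷ V = 257 nV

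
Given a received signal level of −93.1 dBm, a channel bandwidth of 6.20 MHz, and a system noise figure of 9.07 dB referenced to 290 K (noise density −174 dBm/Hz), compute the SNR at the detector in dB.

3.9 dB

Noise floor: N = −174 + 10 log₁₀(B) + NF
10 log₁₀(6.20×10⁶) = 67.92 dB
N = −174 + 67.92 + 9.07 = −97.01 dBm
SNR = P_sig − N = −93.1 − (−97.01) = 3.91 dB → 3.9 dB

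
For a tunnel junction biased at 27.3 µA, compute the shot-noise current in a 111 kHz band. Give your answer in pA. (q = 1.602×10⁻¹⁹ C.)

985 pA

I_n = √(2qI·B)
2qI·B = 2 × 1.602×10⁻¹⁹ × 2.73×10⁻⁵ × 1.11×10⁵ = 9.71×10⁻¹⁹ A²
I_n = √(9.71×10⁻¹⁹) = 9.85×10⁻¹⁰ A = 985 pA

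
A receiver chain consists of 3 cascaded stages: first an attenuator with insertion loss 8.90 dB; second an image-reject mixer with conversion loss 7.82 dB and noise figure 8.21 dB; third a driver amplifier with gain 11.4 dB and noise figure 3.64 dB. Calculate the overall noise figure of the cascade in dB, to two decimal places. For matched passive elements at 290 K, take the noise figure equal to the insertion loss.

Convert to linear (a loss of L dB is a gain of −L dB): F_i = 10^(NF_i/10), G_i = 10^(G_i,dB/10)
  Stage 1: F_1 = 10^(8.90/10) = 7.762, G_1 = 10^(−8.90/10) = 0.1288
  Stage 2: F_2 = 10^(8.21/10) = 6.622, G_2 = 10^(−7.82/10) = 0.1652
  Stage 3: F_3 = 10^(3.64/10) = 2.312, G_3 = 10^(11.4/10) = 13.80
Friis cascade:
  F = 7.762 + (6.622 − 1)/0.1288 + (2.312 − 1)/0.02128 = 113.1
NF = 10 log₁₀(113.1) = 20.53 dB

20.53 dB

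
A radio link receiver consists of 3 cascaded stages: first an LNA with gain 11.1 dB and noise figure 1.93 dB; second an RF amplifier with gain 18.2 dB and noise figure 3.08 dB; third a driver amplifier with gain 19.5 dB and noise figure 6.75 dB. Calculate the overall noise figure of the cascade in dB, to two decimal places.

Convert to linear (a loss of L dB is a gain of −L dB): F_i = 10^(NF_i/10), G_i = 10^(G_i,dB/10)
  Stage 1: F_1 = 10^(1.93/10) = 1.560, G_1 = 10^(11.1/10) = 12.88
  Stage 2: F_2 = 10^(3.08/10) = 2.032, G_2 = 10^(18.2/10) = 66.07
  Stage 3: F_3 = 10^(6.75/10) = 4.732, G_3 = 10^(19.5/10) = 89.13
Friis cascade:
  F = 1.560 + (2.032 − 1)/12.88 + (4.732 − 1)/851.1 = 1.644
NF = 10 log₁₀(1.644) = 2.16 dB

2.16 dB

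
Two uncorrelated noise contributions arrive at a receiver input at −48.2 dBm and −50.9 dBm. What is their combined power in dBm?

−46.3 dBm

Convert to linear, add, convert back:
P₁ = 1.51×10⁻⁸ W, P₂ = 8.13×10⁻⁹ W
P_tot = 2.33×10⁻⁸ W → 10 log₁₀(P_tot / 10⁻³) = −46.3 dBm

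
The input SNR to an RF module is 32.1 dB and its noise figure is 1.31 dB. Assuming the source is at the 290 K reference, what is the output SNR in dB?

By definition F = SNR_in/SNR_out, so in dB: SNR_out = SNR_in − NF
SNR_out = 32.1 − 1.31 = 30.79 dB

30.79 dB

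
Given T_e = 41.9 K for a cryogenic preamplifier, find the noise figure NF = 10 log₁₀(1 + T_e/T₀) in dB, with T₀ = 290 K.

F = 1 + T_e/T₀ = 1 + 41.9/290 = 1.14448
NF = 10 log₁₀(1.14448) = 0.586 dB

0.586 dB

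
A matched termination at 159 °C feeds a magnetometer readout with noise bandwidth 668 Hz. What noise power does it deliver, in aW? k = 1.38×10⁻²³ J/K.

T = 159 °C + 273.15 = 432.15 K
P_n = kTB = 1.38×10⁻²³ × 432.15 × 6.68×10² = 3.98×10⁻¹⁸ W = 3.98 aW

3.98 aW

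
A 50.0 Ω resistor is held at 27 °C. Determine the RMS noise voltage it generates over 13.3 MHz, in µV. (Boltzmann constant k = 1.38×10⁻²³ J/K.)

3.32 µV

T = 27 °C + 273.15 = 300.15 K
V_n = √(4kTRB)
4kTRB = 4 × 1.38×10⁻²³ × 300.15 × 5.00×10¹ × 1.33×10⁷ = 1.10×10⁻¹¹ V²
V_n = √(1.10×10⁻¹¹) = 3.32×10⁻⁶ V = 3.32 µV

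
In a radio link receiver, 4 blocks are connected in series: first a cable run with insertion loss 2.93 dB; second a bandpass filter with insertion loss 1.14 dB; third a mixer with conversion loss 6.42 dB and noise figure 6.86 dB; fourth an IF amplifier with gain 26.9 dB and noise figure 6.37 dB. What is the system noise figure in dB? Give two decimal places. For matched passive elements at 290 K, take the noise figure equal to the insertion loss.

16.97 dB

Convert to linear (a loss of L dB is a gain of −L dB): F_i = 10^(NF_i/10), G_i = 10^(G_i,dB/10)
  Stage 1: F_1 = 10^(2.93/10) = 1.963, G_1 = 10^(−2.93/10) = 0.5093
  Stage 2: F_2 = 10^(1.14/10) = 1.300, G_2 = 10^(−1.14/10) = 0.7691
  Stage 3: F_3 = 10^(6.86/10) = 4.853, G_3 = 10^(−6.42/10) = 0.2280
  Stage 4: F_4 = 10^(6.37/10) = 4.335, G_4 = 10^(26.9/10) = 489.8
Friis cascade:
  F = 1.963 + (1.300 − 1)/0.5093 + (4.853 − 1)/0.3917 + (4.335 − 1)/0.08933 = 49.72
NF = 10 log₁₀(49.72) = 16.97 dB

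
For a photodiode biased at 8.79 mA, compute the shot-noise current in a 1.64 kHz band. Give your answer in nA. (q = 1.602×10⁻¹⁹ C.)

I_n = √(2qI·B)
2qI·B = 2 × 1.602×10⁻¹⁹ × 8.79×10⁻³ × 1.64×10³ = 4.62×10⁻¹⁸ A²
I_n = √(4.62×10⁻¹⁸) = 2.15×10⁻⁹ A = 2.15 nA

2.15 nA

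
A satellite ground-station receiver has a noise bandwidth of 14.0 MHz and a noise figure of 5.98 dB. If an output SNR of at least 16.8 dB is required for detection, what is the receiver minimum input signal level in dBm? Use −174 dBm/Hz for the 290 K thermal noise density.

Sensitivity = −174 + 10 log₁₀(B) + NF + SNR_min
= −174 + 71.46 + 5.98 + 16.8
= −79.76 dBm → −79.8 dBm

−79.8 dBm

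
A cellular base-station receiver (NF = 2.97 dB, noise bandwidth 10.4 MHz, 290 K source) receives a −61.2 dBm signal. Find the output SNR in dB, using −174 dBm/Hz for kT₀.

Noise floor: N = −174 + 10 log₁₀(B) + NF
10 log₁₀(1.04×10⁷) = 70.17 dB
N = −174 + 70.17 + 2.97 = −100.86 dBm
SNR = P_sig − N = −61.2 − (−100.86) = 39.66 dB → 39.7 dB

39.7 dB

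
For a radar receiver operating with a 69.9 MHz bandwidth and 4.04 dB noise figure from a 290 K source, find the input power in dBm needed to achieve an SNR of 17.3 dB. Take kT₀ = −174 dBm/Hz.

−74.2 dBm

Sensitivity = −174 + 10 log₁₀(B) + NF + SNR_min
= −174 + 78.44 + 4.04 + 17.3
= −74.22 dBm → −74.2 dBm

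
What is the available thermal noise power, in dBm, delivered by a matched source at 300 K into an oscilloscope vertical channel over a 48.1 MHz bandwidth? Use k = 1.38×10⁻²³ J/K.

−97.0 dBm

P_n = kTB = 1.38×10⁻²³ × 300 × 4.81×10⁷ = 1.99×10⁻¹³ W
In dBm: 10 log₁₀(1.99×10⁻¹³ / 10⁻³) = −97.0 dBm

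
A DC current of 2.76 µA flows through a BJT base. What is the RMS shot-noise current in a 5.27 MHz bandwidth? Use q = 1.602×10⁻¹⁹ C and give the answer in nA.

2.16 nA

I_n = √(2qI·B)
2qI·B = 2 × 1.602×10⁻¹⁹ × 2.76×10⁻⁶ × 5.27×10⁶ = 4.66×10⁻¹⁸ A²
I_n = √(4.66×10⁻¹⁸) = 2.16×10⁻⁹ A = 2.16 nA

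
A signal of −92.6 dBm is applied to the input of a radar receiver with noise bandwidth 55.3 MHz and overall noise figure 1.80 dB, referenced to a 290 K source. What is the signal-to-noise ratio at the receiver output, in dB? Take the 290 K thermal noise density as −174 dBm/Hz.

Noise floor: N = −174 + 10 log₁₀(B) + NF
10 log₁₀(5.53×10⁷) = 77.43 dB
N = −174 + 77.43 + 1.80 = −94.77 dBm
SNR = P_sig − N = −92.6 − (−94.77) = 2.17 dB → 2.2 dB

2.2 dB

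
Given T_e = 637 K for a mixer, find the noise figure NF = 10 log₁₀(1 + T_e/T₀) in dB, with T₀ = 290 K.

5.05 dB

F = 1 + T_e/T₀ = 1 + 637/290 = 3.19655
NF = 10 log₁₀(3.19655) = 5.05 dB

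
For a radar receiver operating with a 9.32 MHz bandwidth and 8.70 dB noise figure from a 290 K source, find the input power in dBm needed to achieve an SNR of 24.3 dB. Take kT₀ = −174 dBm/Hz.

−71.3 dBm

Sensitivity = −174 + 10 log₁₀(B) + NF + SNR_min
= −174 + 69.69 + 8.70 + 24.3
= −71.31 dBm → −71.3 dBm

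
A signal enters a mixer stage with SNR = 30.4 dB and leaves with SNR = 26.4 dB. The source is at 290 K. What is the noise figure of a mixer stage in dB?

NF (dB) = SNR_in(dB) − SNR_out(dB) when the source is at T₀
NF = 30.4 − 26.4 = 4.0 dB

4.0 dB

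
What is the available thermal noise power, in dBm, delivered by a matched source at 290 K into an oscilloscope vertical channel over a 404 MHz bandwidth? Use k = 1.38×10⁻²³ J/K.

−87.9 dBm

P_n = kTB = 1.38×10⁻²³ × 290 × 4.04×10⁸ = 1.62×10⁻¹² W
In dBm: 10 log₁₀(1.62×10⁻¹² / 10⁻³) = −87.9 dBm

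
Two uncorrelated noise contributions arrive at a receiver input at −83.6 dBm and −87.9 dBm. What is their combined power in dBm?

−82.2 dBm

Convert to linear, add, convert back:
P₁ = 4.37×10⁻¹² W, P₂ = 1.62×10⁻¹² W
P_tot = 5.99×10⁻¹² W → 10 log₁₀(P_tot / 10⁻³) = −82.2 dBm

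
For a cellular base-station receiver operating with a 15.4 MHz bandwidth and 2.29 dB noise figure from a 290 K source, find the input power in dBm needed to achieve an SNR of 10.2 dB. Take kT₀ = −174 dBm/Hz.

Sensitivity = −174 + 10 log₁₀(B) + NF + SNR_min
= −174 + 71.88 + 2.29 + 10.2
= −89.63 dBm → −89.6 dBm

−89.6 dBm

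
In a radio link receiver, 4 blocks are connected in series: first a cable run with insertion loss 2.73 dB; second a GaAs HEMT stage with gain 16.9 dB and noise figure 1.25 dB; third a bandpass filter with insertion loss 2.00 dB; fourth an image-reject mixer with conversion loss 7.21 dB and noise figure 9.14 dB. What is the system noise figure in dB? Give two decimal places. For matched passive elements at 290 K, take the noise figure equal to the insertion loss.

Convert to linear (a loss of L dB is a gain of −L dB): F_i = 10^(NF_i/10), G_i = 10^(G_i,dB/10)
  Stage 1: F_1 = 10^(2.73/10) = 1.875, G_1 = 10^(−2.73/10) = 0.5333
  Stage 2: F_2 = 10^(1.25/10) = 1.334, G_2 = 10^(16.9/10) = 48.98
  Stage 3: F_3 = 10^(2.00/10) = 1.585, G_3 = 10^(−2.00/10) = 0.6310
  Stage 4: F_4 = 10^(9.14/10) = 8.204, G_4 = 10^(−7.21/10) = 0.1901
Friis cascade:
  F = 1.875 + (1.334 − 1)/0.5333 + (1.585 − 1)/26.12 + (8.204 − 1)/16.48 = 2.960
NF = 10 log₁₀(2.960) = 4.71 dB

4.71 dB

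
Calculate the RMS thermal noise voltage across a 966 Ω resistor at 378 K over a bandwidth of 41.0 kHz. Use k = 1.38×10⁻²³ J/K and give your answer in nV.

909 nV

V_n = √(4kTRB)
4kTRB = 4 × 1.38×10⁻²³ × 378 × 9.66×10² × 4.10×10⁴ = 8.26×10⁻¹³ V²
V_n = √(8.26×10⁻¹³) = 9.09×10⁻⁷ V = 909 nV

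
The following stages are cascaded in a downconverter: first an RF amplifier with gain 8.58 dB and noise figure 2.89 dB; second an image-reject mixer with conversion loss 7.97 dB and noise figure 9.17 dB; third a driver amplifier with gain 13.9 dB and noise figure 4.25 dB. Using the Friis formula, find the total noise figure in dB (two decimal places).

6.43 dB

Convert to linear (a loss of L dB is a gain of −L dB): F_i = 10^(NF_i/10), G_i = 10^(G_i,dB/10)
  Stage 1: F_1 = 10^(2.89/10) = 1.945, G_1 = 10^(8.58/10) = 7.211
  Stage 2: F_2 = 10^(9.17/10) = 8.260, G_2 = 10^(−7.97/10) = 0.1596
  Stage 3: F_3 = 10^(4.25/10) = 2.661, G_3 = 10^(13.9/10) = 24.55
Friis cascade:
  F = 1.945 + (8.260 − 1)/7.211 + (2.661 − 1)/1.151 = 4.395
NF = 10 log₁₀(4.395) = 6.43 dB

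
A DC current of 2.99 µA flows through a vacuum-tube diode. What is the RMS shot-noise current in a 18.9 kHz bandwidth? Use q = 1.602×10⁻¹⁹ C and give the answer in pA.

I_n = √(2qI·B)
2qI·B = 2 × 1.602×10⁻¹⁹ × 2.99×10⁻⁶ × 1.89×10⁴ = 1.81×10⁻²⁰ A²
I_n = √(1.81×10⁻²⁰) = 1.35×10⁻¹⁰ A = 135 pA

135 pA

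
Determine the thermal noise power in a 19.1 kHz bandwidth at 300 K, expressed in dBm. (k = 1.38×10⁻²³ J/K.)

P_n = kTB = 1.38×10⁻²³ × 300 × 1.91×10⁴ = 7.91×10⁻¹⁷ W
In dBm: 10 log₁₀(7.91×10⁻¹⁷ / 10⁻³) = −131.0 dBm

−131.0 dBm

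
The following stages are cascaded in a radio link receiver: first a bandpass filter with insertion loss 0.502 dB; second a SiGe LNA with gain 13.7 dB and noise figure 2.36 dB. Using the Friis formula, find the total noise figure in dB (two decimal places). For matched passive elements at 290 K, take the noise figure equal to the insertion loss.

Convert to linear (a loss of L dB is a gain of −L dB): F_i = 10^(NF_i/10), G_i = 10^(G_i,dB/10)
  Stage 1: F_1 = 10^(0.502/10) = 1.123, G_1 = 10^(−0.502/10) = 0.8908
  Stage 2: F_2 = 10^(2.36/10) = 1.722, G_2 = 10^(13.7/10) = 23.44
Friis cascade:
  F = 1.123 + (1.722 − 1)/0.8908 = 1.933
NF = 10 log₁₀(1.933) = 2.86 dB

2.86 dB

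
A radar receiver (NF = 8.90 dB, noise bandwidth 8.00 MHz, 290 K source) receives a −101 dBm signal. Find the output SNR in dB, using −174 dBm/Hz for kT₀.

Noise floor: N = −174 + 10 log₁₀(B) + NF
10 log₁₀(8.00×10⁶) = 69.03 dB
N = −174 + 69.03 + 8.90 = −96.07 dBm
SNR = P_sig − N = −101 − (−96.07) = −4.93 dB → −4.9 dB

−4.9 dB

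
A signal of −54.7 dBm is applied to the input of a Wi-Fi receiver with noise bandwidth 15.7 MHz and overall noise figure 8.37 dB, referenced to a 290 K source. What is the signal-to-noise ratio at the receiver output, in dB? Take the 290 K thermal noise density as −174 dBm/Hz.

Noise floor: N = −174 + 10 log₁₀(B) + NF
10 log₁₀(1.57×10⁷) = 71.96 dB
N = −174 + 71.96 + 8.37 = −93.67 dBm
SNR = P_sig − N = −54.7 − (−93.67) = 38.97 dB → 39.0 dB

39.0 dB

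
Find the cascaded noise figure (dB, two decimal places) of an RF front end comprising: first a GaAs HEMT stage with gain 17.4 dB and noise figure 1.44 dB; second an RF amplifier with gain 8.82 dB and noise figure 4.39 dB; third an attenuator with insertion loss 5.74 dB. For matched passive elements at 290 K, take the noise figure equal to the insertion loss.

1.56 dB

Convert to linear (a loss of L dB is a gain of −L dB): F_i = 10^(NF_i/10), G_i = 10^(G_i,dB/10)
  Stage 1: F_1 = 10^(1.44/10) = 1.393, G_1 = 10^(17.4/10) = 54.95
  Stage 2: F_2 = 10^(4.39/10) = 2.748, G_2 = 10^(8.82/10) = 7.621
  Stage 3: F_3 = 10^(5.74/10) = 3.750, G_3 = 10^(−5.74/10) = 0.2667
Friis cascade:
  F = 1.393 + (2.748 − 1)/54.95 + (3.750 − 1)/418.8 = 1.432
NF = 10 log₁₀(1.432) = 1.56 dB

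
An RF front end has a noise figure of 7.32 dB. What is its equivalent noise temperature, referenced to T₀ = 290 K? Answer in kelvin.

F = 10^(7.32/10) = 5.39511
T_e = (F − 1)·T₀ = (5.39511 − 1) × 290 = 1275 K

1275 K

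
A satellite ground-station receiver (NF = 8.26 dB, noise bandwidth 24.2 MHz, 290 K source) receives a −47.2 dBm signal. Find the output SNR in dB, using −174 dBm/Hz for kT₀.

Noise floor: N = −174 + 10 log₁₀(B) + NF
10 log₁₀(2.42×10⁷) = 73.84 dB
N = −174 + 73.84 + 8.26 = −91.90 dBm
SNR = P_sig − N = −47.2 − (−91.90) = 44.70 dB → 44.7 dB

44.7 dB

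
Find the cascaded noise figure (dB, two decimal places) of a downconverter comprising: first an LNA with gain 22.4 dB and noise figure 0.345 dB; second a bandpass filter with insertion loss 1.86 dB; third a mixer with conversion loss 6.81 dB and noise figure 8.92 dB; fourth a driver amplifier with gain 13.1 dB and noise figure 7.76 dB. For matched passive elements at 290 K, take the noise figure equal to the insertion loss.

1.32 dB

Convert to linear (a loss of L dB is a gain of −L dB): F_i = 10^(NF_i/10), G_i = 10^(G_i,dB/10)
  Stage 1: F_1 = 10^(0.345/10) = 1.083, G_1 = 10^(22.4/10) = 173.8
  Stage 2: F_2 = 10^(1.86/10) = 1.535, G_2 = 10^(−1.86/10) = 0.6516
  Stage 3: F_3 = 10^(8.92/10) = 7.798, G_3 = 10^(−6.81/10) = 0.2084
  Stage 4: F_4 = 10^(7.76/10) = 5.970, G_4 = 10^(13.1/10) = 20.42
Friis cascade:
  F = 1.083 + (1.535 − 1)/173.8 + (7.798 − 1)/113.2 + (5.970 − 1)/23.60 = 1.356
NF = 10 log₁₀(1.356) = 1.32 dB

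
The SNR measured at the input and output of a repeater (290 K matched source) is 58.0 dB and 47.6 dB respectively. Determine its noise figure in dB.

10.4 dB

NF (dB) = SNR_in(dB) − SNR_out(dB) when the source is at T₀
NF = 58.0 − 47.6 = 10.4 dB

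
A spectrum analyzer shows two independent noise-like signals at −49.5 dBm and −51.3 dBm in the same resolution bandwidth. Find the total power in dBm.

Convert to linear, add, convert back:
P₁ = 1.12×10⁻⁸ W, P₂ = 7.41×10⁻⁹ W
P_tot = 1.86×10⁻⁸ W → 10 log₁₀(P_tot / 10⁻³) = −47.3 dBm

−47.3 dBm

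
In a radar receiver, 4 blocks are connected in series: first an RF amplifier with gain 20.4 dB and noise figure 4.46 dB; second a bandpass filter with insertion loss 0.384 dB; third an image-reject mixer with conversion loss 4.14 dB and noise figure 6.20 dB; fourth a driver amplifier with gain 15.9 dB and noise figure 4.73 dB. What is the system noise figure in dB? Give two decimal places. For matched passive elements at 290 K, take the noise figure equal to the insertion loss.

4.59 dB

Convert to linear (a loss of L dB is a gain of −L dB): F_i = 10^(NF_i/10), G_i = 10^(G_i,dB/10)
  Stage 1: F_1 = 10^(4.46/10) = 2.793, G_1 = 10^(20.4/10) = 109.6
  Stage 2: F_2 = 10^(0.384/10) = 1.092, G_2 = 10^(−0.384/10) = 0.9154
  Stage 3: F_3 = 10^(6.20/10) = 4.169, G_3 = 10^(−4.14/10) = 0.3855
  Stage 4: F_4 = 10^(4.73/10) = 2.972, G_4 = 10^(15.9/10) = 38.90
Friis cascade:
  F = 2.793 + (1.092 − 1)/109.6 + (4.169 − 1)/100.4 + (2.972 − 1)/38.69 = 2.876
NF = 10 log₁₀(2.876) = 4.59 dB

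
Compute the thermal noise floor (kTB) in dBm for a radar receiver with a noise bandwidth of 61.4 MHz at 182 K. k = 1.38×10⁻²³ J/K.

P_n = kTB = 1.38×10⁻²³ × 182 × 6.14×10⁷ = 1.54×10⁻¹³ W
In dBm: 10 log₁₀(1.54×10⁻¹³ / 10⁻³) = −98.1 dBm

−98.1 dBm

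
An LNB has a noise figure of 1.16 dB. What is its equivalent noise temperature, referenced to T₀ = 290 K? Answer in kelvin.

88.8 K

F = 10^(1.16/10) = 1.30617
T_e = (F − 1)·T₀ = (1.30617 − 1) × 290 = 88.8 K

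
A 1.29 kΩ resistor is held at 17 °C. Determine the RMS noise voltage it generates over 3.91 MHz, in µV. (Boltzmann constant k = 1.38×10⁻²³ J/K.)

T = 17 °C + 273.15 = 290.15 K
V_n = √(4kTRB)
4kTRB = 4 × 1.38×10⁻²³ × 290.15 × 1.29×10³ × 3.91×10⁶ = 8.08×10⁻¹¹ V²
V_n = √(8.08×10⁻¹¹) = 8.99×10⁻⁶ V = 8.99 µV

8.99 µV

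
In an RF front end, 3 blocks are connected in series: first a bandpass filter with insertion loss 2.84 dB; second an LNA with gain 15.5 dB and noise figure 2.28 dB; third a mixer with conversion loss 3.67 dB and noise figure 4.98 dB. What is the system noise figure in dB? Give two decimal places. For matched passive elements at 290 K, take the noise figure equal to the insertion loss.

5.27 dB

Convert to linear (a loss of L dB is a gain of −L dB): F_i = 10^(NF_i/10), G_i = 10^(G_i,dB/10)
  Stage 1: F_1 = 10^(2.84/10) = 1.923, G_1 = 10^(−2.84/10) = 0.5200
  Stage 2: F_2 = 10^(2.28/10) = 1.690, G_2 = 10^(15.5/10) = 35.48
  Stage 3: F_3 = 10^(4.98/10) = 3.148, G_3 = 10^(−3.67/10) = 0.4295
Friis cascade:
  F = 1.923 + (1.690 − 1)/0.5200 + (3.148 − 1)/18.45 = 3.367
NF = 10 log₁₀(3.367) = 5.27 dB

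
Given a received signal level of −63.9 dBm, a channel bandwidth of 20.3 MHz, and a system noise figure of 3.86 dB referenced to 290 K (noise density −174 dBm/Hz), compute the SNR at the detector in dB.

Noise floor: N = −174 + 10 log₁₀(B) + NF
10 log₁₀(2.03×10⁷) = 73.07 dB
N = −174 + 73.07 + 3.86 = −97.07 dBm
SNR = P_sig − N = −63.9 − (−97.07) = 33.17 dB → 33.2 dB

33.2 dB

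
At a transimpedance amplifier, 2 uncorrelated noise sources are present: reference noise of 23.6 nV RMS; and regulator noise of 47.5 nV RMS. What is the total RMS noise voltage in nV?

Uncorrelated sources add in power (mean-square): V_tot = √(ΣV_i²)
V_tot = √[(2.36×10⁻⁸)² + (4.75×10⁻⁸)²] = 5.30×10⁻⁸ V = 53.0 nV

53.0 nV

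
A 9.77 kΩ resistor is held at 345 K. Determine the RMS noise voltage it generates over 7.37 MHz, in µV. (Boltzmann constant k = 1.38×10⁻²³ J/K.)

V_n = √(4kTRB)
4kTRB = 4 × 1.38×10⁻²³ × 345 × 9.77×10³ × 7.37×10⁶ = 1.37×10⁻⁹ V²
V_n = √(1.37×10⁻⁹) = 3.70×10⁻⁵ V = 37.0 µV

37.0 µV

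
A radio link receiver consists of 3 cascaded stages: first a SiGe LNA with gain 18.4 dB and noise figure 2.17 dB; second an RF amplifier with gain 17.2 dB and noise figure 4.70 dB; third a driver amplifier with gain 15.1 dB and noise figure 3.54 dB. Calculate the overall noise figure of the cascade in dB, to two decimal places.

2.24 dB

Convert to linear (a loss of L dB is a gain of −L dB): F_i = 10^(NF_i/10), G_i = 10^(G_i,dB/10)
  Stage 1: F_1 = 10^(2.17/10) = 1.648, G_1 = 10^(18.4/10) = 69.18
  Stage 2: F_2 = 10^(4.70/10) = 2.951, G_2 = 10^(17.2/10) = 52.48
  Stage 3: F_3 = 10^(3.54/10) = 2.259, G_3 = 10^(15.1/10) = 32.36
Friis cascade:
  F = 1.648 + (2.951 − 1)/69.18 + (2.259 − 1)/3631 = 1.677
NF = 10 log₁₀(1.677) = 2.24 dB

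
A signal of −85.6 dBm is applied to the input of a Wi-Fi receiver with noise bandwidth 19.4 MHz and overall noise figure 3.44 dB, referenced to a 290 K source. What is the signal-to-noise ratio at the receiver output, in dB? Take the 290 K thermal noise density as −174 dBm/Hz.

Noise floor: N = −174 + 10 log₁₀(B) + NF
10 log₁₀(1.94×10⁷) = 72.88 dB
N = −174 + 72.88 + 3.44 = −97.68 dBm
SNR = P_sig − N = −85.6 − (−97.68) = 12.08 dB → 12.1 dB

12.1 dB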